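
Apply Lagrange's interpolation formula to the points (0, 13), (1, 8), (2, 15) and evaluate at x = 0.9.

Lagrange interpolation formula:
P(x) = Σ yᵢ × Lᵢ(x)
where Lᵢ(x) = Π_{j≠i} (x - xⱼ)/(xᵢ - xⱼ)

L_0(0.9) = (0.9 - 1)/(0 - 1) × (0.9 - 2)/(0 - 2) = 0.055000
L_1(0.9) = (0.9 - 0)/(1 - 0) × (0.9 - 2)/(1 - 2) = 0.990000
L_2(0.9) = (0.9 - 0)/(2 - 0) × (0.9 - 1)/(2 - 1) = -0.045000

P(0.9) = 13×L_0(0.9) + 8×L_1(0.9) + 15×L_2(0.9)
P(0.9) = 7.960000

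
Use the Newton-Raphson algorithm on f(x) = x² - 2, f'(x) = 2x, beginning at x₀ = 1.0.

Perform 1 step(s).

f(x) = x² - 2
f'(x) = 2x
x₀ = 1.0

Newton-Raphson formula: x_{n+1} = x_n - f(x_n)/f'(x_n)

Iteration 1:
  f(1.000000) = -1.000000
  f'(1.000000) = 2.000000
  x_1 = 1.000000 - (-1.000000)/2.000000 = 1.500000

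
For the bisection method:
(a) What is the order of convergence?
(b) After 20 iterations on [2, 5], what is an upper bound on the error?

(a) Bisection has linear (order 1) convergence; the error is halved each step.

(b) Error bound = (b-a)/2^n = (5 - 2)/2^{20}
    = 3/2^{20}

(a) 1 (linear); (b) error ≤ 2.86e-06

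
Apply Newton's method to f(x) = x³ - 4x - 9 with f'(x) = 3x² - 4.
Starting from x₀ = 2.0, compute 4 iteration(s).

f(x) = x³ - 4x - 9
f'(x) = 3x² - 4
x₀ = 2.0

Newton-Raphson formula: x_{n+1} = x_n - f(x_n)/f'(x_n)

Iteration 1:
  f(2.000000) = -9.000000
  f'(2.000000) = 8.000000
  x_1 = 2.000000 - (-9.000000)/8.000000 = 3.125000
Iteration 2:
  f(3.125000) = 9.017578
  f'(3.125000) = 25.296875
  x_2 = 3.125000 - 9.017578/25.296875 = 2.768530
Iteration 3:
  f(2.768530) = 1.145993
  f'(2.768530) = 18.994274
  x_3 = 2.768530 - 1.145993/18.994274 = 2.708196
Iteration 4:
  f(2.708196) = 0.030014
  f'(2.708196) = 18.002983
  x_4 = 2.708196 - 0.030014/18.002983 = 2.706529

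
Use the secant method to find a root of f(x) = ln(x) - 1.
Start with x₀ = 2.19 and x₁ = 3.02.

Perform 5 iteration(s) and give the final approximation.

f(x) = ln(x) - 1
x₀ = 2.19, x₁ = 3.02

Secant formula: x_{n+1} = x_n - f(x_n)(x_n - x_{n-1})/(f(x_n) - f(x_{n-1}))

Iteration 1:
  f(2.190000) = -0.216098
  f(3.020000) = 0.105257
  x_2 = 3.020000 - 0.105257×(3.020000 - 2.190000)/(0.105257 - (-0.216098))
       = 2.748141
Iteration 2:
  f(3.020000) = 0.105257
  f(2.748141) = 0.010925
  x_3 = 2.748141 - 0.010925×(2.748141 - 3.020000)/(0.010925 - 0.105257)
       = 2.716657
Iteration 3:
  f(2.748141) = 0.010925
  f(2.716657) = -0.000598
  x_4 = 2.716657 - (-0.000598)×(2.716657 - 2.748141)/(-0.000598 - 0.010925)
       = 2.718291
Iteration 4:
  f(2.716657) = -0.000598
  f(2.718291) = 0.000003
  x_5 = 2.718291 - 0.000003×(2.718291 - 2.716657)/(0.000003 - (-0.000598))
       = 2.718282
Iteration 5:
  f(2.718291) = 0.000003
  f(2.718282) = 0.000000
  x_6 = 2.718282 - 0.000000×(2.718282 - 2.718291)/(0.000000 - 0.000003)
       = 2.718282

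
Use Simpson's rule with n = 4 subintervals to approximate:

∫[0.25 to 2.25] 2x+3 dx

f(x) = 2x+3
a = 0.25, b = 2.25, n = 4
h = (b - a)/n = 0.500000

Simpson's rule: (h/3)[f(x₀) + 4f(x₁) + 2f(x₂) + ... + f(xₙ)]

x_0 = 0.2500, f(x_0) = 3.500000, coefficient = 1
x_1 = 0.7500, f(x_1) = 4.500000, coefficient = 4
x_2 = 1.2500, f(x_2) = 5.500000, coefficient = 2
x_3 = 1.7500, f(x_3) = 6.500000, coefficient = 4
x_4 = 2.2500, f(x_4) = 7.500000, coefficient = 1

I ≈ (0.500000/3) × 66.000000 = 11.000000
Exact value: 11.000000
Error: 0.000000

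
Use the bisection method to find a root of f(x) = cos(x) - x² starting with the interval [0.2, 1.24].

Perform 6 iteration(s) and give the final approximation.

f(x) = cos(x) - x²
Initial interval: [0.2, 1.24]

Iteration 1:
  c_1 = (0.200000 + 1.240000)/2 = 0.720000
  f(c_1) = f(0.720000) = 0.233406
  f(a) × f(c) ≥ 0, new interval: [0.720000, 1.240000]
Iteration 2:
  c_2 = (0.720000 + 1.240000)/2 = 0.980000
  f(c_2) = f(0.980000) = -0.403377
  f(a) × f(c) < 0, new interval: [0.720000, 0.980000]
Iteration 3:
  c_3 = (0.720000 + 0.980000)/2 = 0.850000
  f(c_3) = f(0.850000) = -0.062517
  f(a) × f(c) < 0, new interval: [0.720000, 0.850000]
Iteration 4:
  c_4 = (0.720000 + 0.850000)/2 = 0.785000
  f(c_4) = f(0.785000) = 0.091163
  f(a) × f(c) ≥ 0, new interval: [0.785000, 0.850000]
Iteration 5:
  c_5 = (0.785000 + 0.850000)/2 = 0.817500
  f(c_5) = f(0.817500) = 0.015741
  f(a) × f(c) ≥ 0, new interval: [0.817500, 0.850000]
Iteration 6:
  c_6 = (0.817500 + 0.850000)/2 = 0.833750
  f(c_6) = f(0.833750) = -0.023035
  f(a) × f(c) < 0, new interval: [0.817500, 0.833750]

After 6 iteration(s), the approximation is c_6 = 0.833750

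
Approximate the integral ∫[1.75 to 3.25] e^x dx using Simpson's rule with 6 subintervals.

f(x) = e^x
a = 1.75, b = 3.25, n = 6
h = (b - a)/n = 0.250000

Simpson's rule: (h/3)[f(x₀) + 4f(x₁) + 2f(x₂) + ... + f(xₙ)]

x_0 = 1.7500, f(x_0) = 5.754603, coefficient = 1
x_1 = 2.0000, f(x_1) = 7.389056, coefficient = 4
x_2 = 2.2500, f(x_2) = 9.487736, coefficient = 2
x_3 = 2.5000, f(x_3) = 12.182494, coefficient = 4
x_4 = 2.7500, f(x_4) = 15.642632, coefficient = 2
x_5 = 3.0000, f(x_5) = 20.085537, coefficient = 4
x_6 = 3.2500, f(x_6) = 25.790340, coefficient = 1

I ≈ (0.250000/3) × 240.434026 = 20.036169
Exact value: 20.035737
Error: 0.000432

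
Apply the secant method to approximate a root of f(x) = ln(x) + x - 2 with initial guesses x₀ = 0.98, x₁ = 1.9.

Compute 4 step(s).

f(x) = ln(x) + x - 2
x₀ = 0.98, x₁ = 1.9

Secant formula: x_{n+1} = x_n - f(x_n)(x_n - x_{n-1})/(f(x_n) - f(x_{n-1}))

Iteration 1:
  f(0.980000) = -1.040203
  f(1.900000) = 0.541854
  x_2 = 1.900000 - 0.541854×(1.900000 - 0.980000)/(0.541854 - (-1.040203))
       = 1.584900
Iteration 2:
  f(1.900000) = 0.541854
  f(1.584900) = 0.045422
  x_3 = 1.584900 - 0.045422×(1.584900 - 1.900000)/(0.045422 - 0.541854)
       = 1.556070
Iteration 3:
  f(1.584900) = 0.045422
  f(1.556070) = -0.001767
  x_4 = 1.556070 - (-0.001767)×(1.556070 - 1.584900)/(-0.001767 - 0.045422)
       = 1.557149
Iteration 4:
  f(1.556070) = -0.001767
  f(1.557149) = 0.000006
  x_5 = 1.557149 - 0.000006×(1.557149 - 1.556070)/(0.000006 - (-0.001767))
       = 1.557146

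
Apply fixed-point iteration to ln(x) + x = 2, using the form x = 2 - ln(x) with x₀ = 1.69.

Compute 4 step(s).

Equation: ln(x) + x = 2
Fixed-point form: x = 2 - ln(x)
x₀ = 1.69

x_1 = g(1.690000) = 1.475271
x_2 = g(1.475271) = 1.611158
x_3 = g(1.611158) = 1.523047
x_4 = g(1.523047) = 1.579287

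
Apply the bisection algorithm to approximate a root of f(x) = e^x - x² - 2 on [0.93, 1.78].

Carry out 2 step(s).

f(x) = e^x - x² - 2
Initial interval: [0.93, 1.78]

Iteration 1:
  c_1 = (0.930000 + 1.780000)/2 = 1.355000
  f(c_1) = f(1.355000) = 0.040736
  f(a) × f(c) < 0, new interval: [0.930000, 1.355000]
Iteration 2:
  c_2 = (0.930000 + 1.355000)/2 = 1.142500
  f(c_2) = f(1.142500) = -0.170711
  f(a) × f(c) ≥ 0, new interval: [1.142500, 1.355000]

After 2 iteration(s), the approximation is c_2 = 1.142500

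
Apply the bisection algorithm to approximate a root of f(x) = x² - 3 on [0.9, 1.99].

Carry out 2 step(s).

f(x) = x² - 3
Initial interval: [0.9, 1.99]

Iteration 1:
  c_1 = (0.900000 + 1.990000)/2 = 1.445000
  f(c_1) = f(1.445000) = -0.911975
  f(a) × f(c) ≥ 0, new interval: [1.445000, 1.990000]
Iteration 2:
  c_2 = (1.445000 + 1.990000)/2 = 1.717500
  f(c_2) = f(1.717500) = -0.050194
  f(a) × f(c) ≥ 0, new interval: [1.717500, 1.990000]

After 2 iteration(s), the approximation is c_2 = 1.717500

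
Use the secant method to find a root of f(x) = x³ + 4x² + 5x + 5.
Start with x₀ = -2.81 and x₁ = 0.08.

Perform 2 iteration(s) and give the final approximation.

f(x) = x³ + 4x² + 5x + 5
x₀ = -2.81, x₁ = 0.08

Secant formula: x_{n+1} = x_n - f(x_n)(x_n - x_{n-1})/(f(x_n) - f(x_{n-1}))

Iteration 1:
  f(-2.810000) = 0.346359
  f(0.080000) = 5.426112
  x_2 = 0.080000 - 5.426112×(0.080000 - (-2.810000))/(5.426112 - 0.346359)
       = -3.007052
Iteration 2:
  f(0.080000) = 5.426112
  f(-3.007052) = -1.056668
  x_3 = -3.007052 - (-1.056668)×(-3.007052 - 0.080000)/(-1.056668 - 5.426112)
       = -2.503875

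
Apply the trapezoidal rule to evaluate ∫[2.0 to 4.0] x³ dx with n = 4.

f(x) = x³
a = 2.0, b = 4.0, n = 4
h = (b - a)/n = 0.500000

Trapezoidal rule: (h/2)[f(x₀) + 2f(x₁) + 2f(x₂) + ... + f(xₙ)]

x_0 = 2.0000, f(x_0) = 8.000000, coefficient = 1
x_1 = 2.5000, f(x_1) = 15.625000, coefficient = 2
x_2 = 3.0000, f(x_2) = 27.000000, coefficient = 2
x_3 = 3.5000, f(x_3) = 42.875000, coefficient = 2
x_4 = 4.0000, f(x_4) = 64.000000, coefficient = 1

I ≈ (0.500000/2) × 243.000000 = 60.750000
Exact value: 60.000000
Error: 0.750000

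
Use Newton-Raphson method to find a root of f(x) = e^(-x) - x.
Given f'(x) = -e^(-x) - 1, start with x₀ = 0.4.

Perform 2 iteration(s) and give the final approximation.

f(x) = e^(-x) - x
f'(x) = -e^(-x) - 1
x₀ = 0.4

Newton-Raphson formula: x_{n+1} = x_n - f(x_n)/f'(x_n)

Iteration 1:
  f(0.400000) = 0.270320
  f'(0.400000) = -1.670320
  x_1 = 0.400000 - 0.270320/(-1.670320) = 0.561837
Iteration 2:
  f(0.561837) = 0.008323
  f'(0.561837) = -1.570161
  x_2 = 0.561837 - 0.008323/(-1.570161) = 0.567138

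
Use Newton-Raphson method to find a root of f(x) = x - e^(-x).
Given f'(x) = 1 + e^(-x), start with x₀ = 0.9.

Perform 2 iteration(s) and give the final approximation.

f(x) = x - e^(-x)
f'(x) = 1 + e^(-x)
x₀ = 0.9

Newton-Raphson formula: x_{n+1} = x_n - f(x_n)/f'(x_n)

Iteration 1:
  f(0.900000) = 0.493430
  f'(0.900000) = 1.406570
  x_1 = 0.900000 - 0.493430/1.406570 = 0.549196
Iteration 2:
  f(0.549196) = -0.028218
  f'(0.549196) = 1.577414
  x_2 = 0.549196 - (-0.028218)/1.577414 = 0.567085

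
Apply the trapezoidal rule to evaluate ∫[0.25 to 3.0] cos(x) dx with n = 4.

f(x) = cos(x)
a = 0.25, b = 3.0, n = 4
h = (b - a)/n = 0.687500

Trapezoidal rule: (h/2)[f(x₀) + 2f(x₁) + 2f(x₂) + ... + f(xₙ)]

x_0 = 0.2500, f(x_0) = 0.968912, coefficient = 1
x_1 = 0.9375, f(x_1) = 0.591805, coefficient = 2
x_2 = 1.6250, f(x_2) = -0.054177, coefficient = 2
x_3 = 2.3125, f(x_3) = -0.675545, coefficient = 2
x_4 = 3.0000, f(x_4) = -0.989992, coefficient = 1

I ≈ (0.687500/2) × -0.296914 = -0.102064
Exact value: -0.106284
Error: 0.004220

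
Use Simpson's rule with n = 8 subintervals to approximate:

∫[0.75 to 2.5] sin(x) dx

f(x) = sin(x)
a = 0.75, b = 2.5, n = 8
h = (b - a)/n = 0.218750

Simpson's rule: (h/3)[f(x₀) + 4f(x₁) + 2f(x₂) + ... + f(xₙ)]

x_0 = 0.7500, f(x_0) = 0.681639, coefficient = 1
x_1 = 0.9688, f(x_1) = 0.824178, coefficient = 4
x_2 = 1.1875, f(x_2) = 0.927437, coefficient = 2
x_3 = 1.4062, f(x_3) = 0.986493, coefficient = 4
x_4 = 1.6250, f(x_4) = 0.998531, coefficient = 2
x_5 = 1.8438, f(x_5) = 0.962979, coefficient = 4
x_6 = 2.0625, f(x_6) = 0.881530, coefficient = 2
x_7 = 2.2812, f(x_7) = 0.758066, coefficient = 4
x_8 = 2.5000, f(x_8) = 0.598472, coefficient = 1

I ≈ (0.218750/3) × 21.021972 = 1.532852
Exact value: 1.532832
Error: 0.000020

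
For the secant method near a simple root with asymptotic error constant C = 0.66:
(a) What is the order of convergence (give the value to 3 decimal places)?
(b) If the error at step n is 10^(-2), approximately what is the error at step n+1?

(a) Secant method has superlinear convergence with order φ = (1+√5)/2 ≈ 1.618.
    This means |e_{n+1}| ≈ C|e_n|^1.618.

(b) With |e_n| = 10^(-2) and C = 0.66:
    |e_{n+1}| ≈ 0.66 × (10^(-2))^1.618 = 0.66 × 10^(-3.24)

(a) ≈ 1.618 (golden ratio); (b) |e_{n+1}| ≈ 3.832e-04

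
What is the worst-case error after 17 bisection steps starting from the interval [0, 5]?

Bisection error bound: |error| ≤ (b-a)/2^n
|error| ≤ (5 - 0)/2^17 = 5/2^17
|error| ≤ 0.0000381470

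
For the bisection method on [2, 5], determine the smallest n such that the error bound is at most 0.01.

We need (b-a)/2^n ≤ 0.01
(5 - 2)/2^n ≤ 0.01
3/2^n ≤ 0.01
2^n ≥ 300
n ≥ log₂(300) = 8.23
n ≥ 9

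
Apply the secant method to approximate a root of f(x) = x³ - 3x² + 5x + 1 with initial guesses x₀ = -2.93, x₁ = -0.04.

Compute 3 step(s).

f(x) = x³ - 3x² + 5x + 1
x₀ = -2.93, x₁ = -0.04

Secant formula: x_{n+1} = x_n - f(x_n)(x_n - x_{n-1})/(f(x_n) - f(x_{n-1}))

Iteration 1:
  f(-2.930000) = -64.558457
  f(-0.040000) = 0.795136
  x_2 = -0.040000 - 0.795136×(-0.040000 - (-2.930000))/(0.795136 - (-64.558457))
       = -0.075162
Iteration 2:
  f(-0.040000) = 0.795136
  f(-0.075162) = 0.606819
  x_3 = -0.075162 - 0.606819×(-0.075162 - (-0.040000))/(0.606819 - 0.795136)
       = -0.188464
Iteration 3:
  f(-0.075162) = 0.606819
  f(-0.188464) = -0.055572
  x_4 = -0.188464 - (-0.055572)×(-0.188464 - (-0.075162))/(-0.055572 - 0.606819)
       = -0.178959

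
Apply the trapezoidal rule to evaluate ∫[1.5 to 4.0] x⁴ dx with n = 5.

f(x) = x⁴
a = 1.5, b = 4.0, n = 5
h = (b - a)/n = 0.500000

Trapezoidal rule: (h/2)[f(x₀) + 2f(x₁) + 2f(x₂) + ... + f(xₙ)]

x_0 = 1.5000, f(x_0) = 5.062500, coefficient = 1
x_1 = 2.0000, f(x_1) = 16.000000, coefficient = 2
x_2 = 2.5000, f(x_2) = 39.062500, coefficient = 2
x_3 = 3.0000, f(x_3) = 81.000000, coefficient = 2
x_4 = 3.5000, f(x_4) = 150.062500, coefficient = 2
x_5 = 4.0000, f(x_5) = 256.000000, coefficient = 1

I ≈ (0.500000/2) × 833.312500 = 208.328125
Exact value: 203.281250
Error: 5.046875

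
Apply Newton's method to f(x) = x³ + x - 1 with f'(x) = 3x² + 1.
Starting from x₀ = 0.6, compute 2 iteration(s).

f(x) = x³ + x - 1
f'(x) = 3x² + 1
x₀ = 0.6

Newton-Raphson formula: x_{n+1} = x_n - f(x_n)/f'(x_n)

Iteration 1:
  f(0.600000) = -0.184000
  f'(0.600000) = 2.080000
  x_1 = 0.600000 - (-0.184000)/2.080000 = 0.688462
Iteration 2:
  f(0.688462) = 0.014778
  f'(0.688462) = 2.421938
  x_2 = 0.688462 - 0.014778/2.421938 = 0.682360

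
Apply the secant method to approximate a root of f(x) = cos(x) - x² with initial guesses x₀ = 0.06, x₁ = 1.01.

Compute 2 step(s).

f(x) = cos(x) - x²
x₀ = 0.06, x₁ = 1.01

Secant formula: x_{n+1} = x_n - f(x_n)(x_n - x_{n-1})/(f(x_n) - f(x_{n-1}))

Iteration 1:
  f(0.060000) = 0.994601
  f(1.010000) = -0.488239
  x_2 = 1.010000 - (-0.488239)×(1.010000 - 0.060000)/(-0.488239 - 0.994601)
       = 0.697203
Iteration 2:
  f(1.010000) = -0.488239
  f(0.697203) = 0.280548
  x_3 = 0.697203 - 0.280548×(0.697203 - 1.010000)/(0.280548 - (-0.488239))
       = 0.811350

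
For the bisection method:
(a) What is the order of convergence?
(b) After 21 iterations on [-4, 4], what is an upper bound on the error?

(a) Bisection has linear (order 1) convergence; the error is halved each step.

(b) Error bound = (b-a)/2^n = (4 - (-4))/2^{21}
    = 8/2^{21}

(a) 1 (linear); (b) error ≤ 3.81e-06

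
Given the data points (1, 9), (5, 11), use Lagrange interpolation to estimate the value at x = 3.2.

Lagrange interpolation formula:
P(x) = Σ yᵢ × Lᵢ(x)
where Lᵢ(x) = Π_{j≠i} (x - xⱼ)/(xᵢ - xⱼ)

L_0(3.2) = (3.2 - 5)/(1 - 5) = 0.450000
L_1(3.2) = (3.2 - 1)/(5 - 1) = 0.550000

P(3.2) = 9×L_0(3.2) + 11×L_1(3.2)
P(3.2) = 10.100000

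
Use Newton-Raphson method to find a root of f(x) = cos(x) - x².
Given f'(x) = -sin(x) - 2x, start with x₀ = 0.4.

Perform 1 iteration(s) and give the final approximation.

f(x) = cos(x) - x²
f'(x) = -sin(x) - 2x
x₀ = 0.4

Newton-Raphson formula: x_{n+1} = x_n - f(x_n)/f'(x_n)

Iteration 1:
  f(0.400000) = 0.761061
  f'(0.400000) = -1.189418
  x_1 = 0.400000 - 0.761061/(-1.189418) = 1.039860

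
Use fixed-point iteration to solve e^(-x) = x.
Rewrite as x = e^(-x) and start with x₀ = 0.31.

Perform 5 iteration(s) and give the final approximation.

Equation: e^(-x) = x
Fixed-point form: x = e^(-x)
x₀ = 0.31

x_1 = g(0.310000) = 0.733447
x_2 = g(0.733447) = 0.480251
x_3 = g(0.480251) = 0.618628
x_4 = g(0.618628) = 0.538683
x_5 = g(0.538683) = 0.583516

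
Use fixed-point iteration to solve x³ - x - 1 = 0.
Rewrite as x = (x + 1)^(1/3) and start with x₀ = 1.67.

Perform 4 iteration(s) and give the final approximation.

Equation: x³ - x - 1 = 0
Fixed-point form: x = (x + 1)^(1/3)
x₀ = 1.67

x_1 = g(1.670000) = 1.387300
x_2 = g(1.387300) = 1.336500
x_3 = g(1.336500) = 1.326952
x_4 = g(1.326952) = 1.325142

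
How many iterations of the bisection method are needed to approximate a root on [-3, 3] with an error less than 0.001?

We need (b-a)/2^n ≤ 0.001
(3 - (-3))/2^n ≤ 0.001
6/2^n ≤ 0.001
2^n ≥ 6000
n ≥ log₂(6000) = 12.55
n ≥ 13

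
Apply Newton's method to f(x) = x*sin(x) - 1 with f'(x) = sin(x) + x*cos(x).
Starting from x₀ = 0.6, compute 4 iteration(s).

f(x) = x*sin(x) - 1
f'(x) = sin(x) + x*cos(x)
x₀ = 0.6

Newton-Raphson formula: x_{n+1} = x_n - f(x_n)/f'(x_n)

Iteration 1:
  f(0.600000) = -0.661215
  f'(0.600000) = 1.059844
  x_1 = 0.600000 - (-0.661215)/1.059844 = 1.223879
Iteration 2:
  f(1.223879) = 0.150967
  f'(1.223879) = 1.356545
  x_2 = 1.223879 - 0.150967/1.356545 = 1.112591
Iteration 3:
  f(1.112591) = -0.002175
  f'(1.112591) = 1.388990
  x_3 = 1.112591 - (-0.002175)/1.388990 = 1.114157
Iteration 4:
  f(1.114157) = 0.000000
  f'(1.114157) = 1.388809
  x_4 = 1.114157 - 0.000000/1.388809 = 1.114157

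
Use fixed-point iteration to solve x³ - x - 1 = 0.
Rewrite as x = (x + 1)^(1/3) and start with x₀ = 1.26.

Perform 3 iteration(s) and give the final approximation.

Equation: x³ - x - 1 = 0
Fixed-point form: x = (x + 1)^(1/3)
x₀ = 1.26

x_1 = g(1.260000) = 1.312309
x_2 = g(1.312309) = 1.322357
x_3 = g(1.322357) = 1.324269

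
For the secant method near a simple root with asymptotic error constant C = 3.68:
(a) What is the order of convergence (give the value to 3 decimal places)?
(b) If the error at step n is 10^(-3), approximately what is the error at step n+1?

(a) Secant method has superlinear convergence with order φ = (1+√5)/2 ≈ 1.618.
    This means |e_{n+1}| ≈ C|e_n|^1.618.

(b) With |e_n| = 10^(-3) and C = 3.68:
    |e_{n+1}| ≈ 3.68 × (10^(-3))^1.618 = 3.68 × 10^(-4.85)

(a) ≈ 1.618 (golden ratio); (b) |e_{n+1}| ≈ 5.149e-05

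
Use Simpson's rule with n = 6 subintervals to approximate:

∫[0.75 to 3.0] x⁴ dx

f(x) = x⁴
a = 0.75, b = 3.0, n = 6
h = (b - a)/n = 0.375000

Simpson's rule: (h/3)[f(x₀) + 4f(x₁) + 2f(x₂) + ... + f(xₙ)]

x_0 = 0.7500, f(x_0) = 0.316406, coefficient = 1
x_1 = 1.1250, f(x_1) = 1.601807, coefficient = 4
x_2 = 1.5000, f(x_2) = 5.062500, coefficient = 2
x_3 = 1.8750, f(x_3) = 12.359619, coefficient = 4
x_4 = 2.2500, f(x_4) = 25.628906, coefficient = 2
x_5 = 2.6250, f(x_5) = 47.480713, coefficient = 4
x_6 = 3.0000, f(x_6) = 81.000000, coefficient = 1

I ≈ (0.375000/3) × 388.467773 = 48.558472
Exact value: 48.552539
Error: 0.005933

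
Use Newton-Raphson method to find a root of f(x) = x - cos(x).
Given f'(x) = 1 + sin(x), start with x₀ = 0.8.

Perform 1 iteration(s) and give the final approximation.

f(x) = x - cos(x)
f'(x) = 1 + sin(x)
x₀ = 0.8

Newton-Raphson formula: x_{n+1} = x_n - f(x_n)/f'(x_n)

Iteration 1:
  f(0.800000) = 0.103293
  f'(0.800000) = 1.717356
  x_1 = 0.800000 - 0.103293/1.717356 = 0.739853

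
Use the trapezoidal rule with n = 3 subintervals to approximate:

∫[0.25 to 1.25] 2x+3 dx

f(x) = 2x+3
a = 0.25, b = 1.25, n = 3
h = (b - a)/n = 0.333333

Trapezoidal rule: (h/2)[f(x₀) + 2f(x₁) + 2f(x₂) + ... + f(xₙ)]

x_0 = 0.2500, f(x_0) = 3.500000, coefficient = 1
x_1 = 0.5833, f(x_1) = 4.166667, coefficient = 2
x_2 = 0.9167, f(x_2) = 4.833333, coefficient = 2
x_3 = 1.2500, f(x_3) = 5.500000, coefficient = 1

I ≈ (0.333333/2) × 27.000000 = 4.500000
Exact value: 4.500000
Error: 0.000000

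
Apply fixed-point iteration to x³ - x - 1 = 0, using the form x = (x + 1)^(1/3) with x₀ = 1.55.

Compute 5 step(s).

Equation: x³ - x - 1 = 0
Fixed-point form: x = (x + 1)^(1/3)
x₀ = 1.55

x_1 = g(1.550000) = 1.366197
x_2 = g(1.366197) = 1.332550
x_3 = g(1.332550) = 1.326204
x_4 = g(1.326204) = 1.325000
x_5 = g(1.325000) = 1.324772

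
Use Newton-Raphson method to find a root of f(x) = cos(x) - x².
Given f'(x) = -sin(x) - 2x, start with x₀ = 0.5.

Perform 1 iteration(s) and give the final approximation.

f(x) = cos(x) - x²
f'(x) = -sin(x) - 2x
x₀ = 0.5

Newton-Raphson formula: x_{n+1} = x_n - f(x_n)/f'(x_n)

Iteration 1:
  f(0.500000) = 0.627583
  f'(0.500000) = -1.479426
  x_1 = 0.500000 - 0.627583/(-1.479426) = 0.924207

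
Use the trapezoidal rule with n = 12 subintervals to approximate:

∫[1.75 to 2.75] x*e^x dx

f(x) = x*e^x
a = 1.75, b = 2.75, n = 12
h = (b - a)/n = 0.083333

Trapezoidal rule: (h/2)[f(x₀) + 2f(x₁) + 2f(x₂) + ... + f(xₙ)]

x_0 = 1.7500, f(x_0) = 10.070555, coefficient = 1
x_1 = 1.8333, f(x_1) = 11.466952, coefficient = 2
x_2 = 1.9167, f(x_2) = 13.029998, coefficient = 2
x_3 = 2.0000, f(x_3) = 14.778112, coefficient = 2
x_4 = 2.0833, f(x_4) = 16.731656, coefficient = 2
x_5 = 2.1667, f(x_5) = 18.913133, coefficient = 2
x_6 = 2.2500, f(x_6) = 21.347406, coefficient = 2
x_7 = 2.3333, f(x_7) = 24.061937, coefficient = 2
x_8 = 2.4167, f(x_8) = 27.087053, coefficient = 2
x_9 = 2.5000, f(x_9) = 30.456235, coefficient = 2
x_10 = 2.5833, f(x_10) = 34.206439, coefficient = 2
x_11 = 2.6667, f(x_11) = 38.378443, coefficient = 2
x_12 = 2.7500, f(x_12) = 43.017238, coefficient = 1

I ≈ (0.083333/2) × 554.002517 = 23.083438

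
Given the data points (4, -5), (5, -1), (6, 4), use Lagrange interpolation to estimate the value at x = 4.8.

Lagrange interpolation formula:
P(x) = Σ yᵢ × Lᵢ(x)
where Lᵢ(x) = Π_{j≠i} (x - xⱼ)/(xᵢ - xⱼ)

L_0(4.8) = (4.8 - 5)/(4 - 5) × (4.8 - 6)/(4 - 6) = 0.120000
L_1(4.8) = (4.8 - 4)/(5 - 4) × (4.8 - 6)/(5 - 6) = 0.960000
L_2(4.8) = (4.8 - 4)/(6 - 4) × (4.8 - 5)/(6 - 5) = -0.080000

P(4.8) = (-5)×L_0(4.8) + (-1)×L_1(4.8) + 4×L_2(4.8)
P(4.8) = -1.880000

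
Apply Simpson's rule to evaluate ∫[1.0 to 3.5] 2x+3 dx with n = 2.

f(x) = 2x+3
a = 1.0, b = 3.5, n = 2
h = (b - a)/n = 1.250000

Simpson's rule: (h/3)[f(x₀) + 4f(x₁) + 2f(x₂) + ... + f(xₙ)]

x_0 = 1.0000, f(x_0) = 5.000000, coefficient = 1
x_1 = 2.2500, f(x_1) = 7.500000, coefficient = 4
x_2 = 3.5000, f(x_2) = 10.000000, coefficient = 1

I ≈ (1.250000/3) × 45.000000 = 18.750000
Exact value: 18.750000
Error: 0.000000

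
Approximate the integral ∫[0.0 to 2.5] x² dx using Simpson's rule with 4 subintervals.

f(x) = x²
a = 0.0, b = 2.5, n = 4
h = (b - a)/n = 0.625000

Simpson's rule: (h/3)[f(x₀) + 4f(x₁) + 2f(x₂) + ... + f(xₙ)]

x_0 = 0.0000, f(x_0) = 0.000000, coefficient = 1
x_1 = 0.6250, f(x_1) = 0.390625, coefficient = 4
x_2 = 1.2500, f(x_2) = 1.562500, coefficient = 2
x_3 = 1.8750, f(x_3) = 3.515625, coefficient = 4
x_4 = 2.5000, f(x_4) = 6.250000, coefficient = 1

I ≈ (0.625000/3) × 25.000000 = 5.208333
Exact value: 5.208333
Error: 0.000000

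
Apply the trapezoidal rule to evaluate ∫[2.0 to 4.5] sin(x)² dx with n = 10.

f(x) = sin(x)²
a = 2.0, b = 4.5, n = 10
h = (b - a)/n = 0.250000

Trapezoidal rule: (h/2)[f(x₀) + 2f(x₁) + 2f(x₂) + ... + f(xₙ)]

x_0 = 2.0000, f(x_0) = 0.826822, coefficient = 1
x_1 = 2.2500, f(x_1) = 0.605398, coefficient = 2
x_2 = 2.5000, f(x_2) = 0.358169, coefficient = 2
x_3 = 2.7500, f(x_3) = 0.145665, coefficient = 2
x_4 = 3.0000, f(x_4) = 0.019915, coefficient = 2
x_5 = 3.2500, f(x_5) = 0.011706, coefficient = 2
x_6 = 3.5000, f(x_6) = 0.123049, coefficient = 2
x_7 = 3.7500, f(x_7) = 0.326682, coefficient = 2
x_8 = 4.0000, f(x_8) = 0.572750, coefficient = 2
x_9 = 4.2500, f(x_9) = 0.801006, coefficient = 2
x_10 = 4.5000, f(x_10) = 0.955565, coefficient = 1

I ≈ (0.250000/2) × 7.711067 = 0.963883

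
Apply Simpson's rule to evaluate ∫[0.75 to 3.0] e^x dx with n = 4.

f(x) = e^x
a = 0.75, b = 3.0, n = 4
h = (b - a)/n = 0.562500

Simpson's rule: (h/3)[f(x₀) + 4f(x₁) + 2f(x₂) + ... + f(xₙ)]

x_0 = 0.7500, f(x_0) = 2.117000, coefficient = 1
x_1 = 1.3125, f(x_1) = 3.715451, coefficient = 4
x_2 = 1.8750, f(x_2) = 6.520819, coefficient = 2
x_3 = 2.4375, f(x_3) = 11.444394, coefficient = 4
x_4 = 3.0000, f(x_4) = 20.085537, coefficient = 1

I ≈ (0.562500/3) × 95.883554 = 17.978166
Exact value: 17.968537
Error: 0.009629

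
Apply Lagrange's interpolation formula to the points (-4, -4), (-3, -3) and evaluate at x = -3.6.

Lagrange interpolation formula:
P(x) = Σ yᵢ × Lᵢ(x)
where Lᵢ(x) = Π_{j≠i} (x - xⱼ)/(xᵢ - xⱼ)

L_0(-3.6) = (-3.6 - (-3))/(-4 - (-3)) = 0.600000
L_1(-3.6) = (-3.6 - (-4))/(-3 - (-4)) = 0.400000

P(-3.6) = (-4)×L_0(-3.6) + (-3)×L_1(-3.6)
P(-3.6) = -3.600000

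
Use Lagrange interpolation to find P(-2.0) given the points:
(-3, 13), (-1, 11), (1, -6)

Lagrange interpolation formula:
P(x) = Σ yᵢ × Lᵢ(x)
where Lᵢ(x) = Π_{j≠i} (x - xⱼ)/(xᵢ - xⱼ)

L_0(-2.0) = (-2.0 - (-1))/(-3 - (-1)) × (-2.0 - 1)/(-3 - 1) = 0.375000
L_1(-2.0) = (-2.0 - (-3))/(-1 - (-3)) × (-2.0 - 1)/(-1 - 1) = 0.750000
L_2(-2.0) = (-2.0 - (-3))/(1 - (-3)) × (-2.0 - (-1))/(1 - (-1)) = -0.125000

P(-2.0) = 13×L_0(-2.0) + 11×L_1(-2.0) + (-6)×L_2(-2.0)
P(-2.0) = 13.875000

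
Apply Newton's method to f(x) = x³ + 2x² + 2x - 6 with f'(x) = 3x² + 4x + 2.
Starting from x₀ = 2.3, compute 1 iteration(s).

f(x) = x³ + 2x² + 2x - 6
f'(x) = 3x² + 4x + 2
x₀ = 2.3

Newton-Raphson formula: x_{n+1} = x_n - f(x_n)/f'(x_n)

Iteration 1:
  f(2.300000) = 21.347000
  f'(2.300000) = 27.070000
  x_1 = 2.300000 - 21.347000/27.070000 = 1.511415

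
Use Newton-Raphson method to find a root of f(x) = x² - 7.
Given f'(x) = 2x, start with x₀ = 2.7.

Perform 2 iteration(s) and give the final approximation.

f(x) = x² - 7
f'(x) = 2x
x₀ = 2.7

Newton-Raphson formula: x_{n+1} = x_n - f(x_n)/f'(x_n)

Iteration 1:
  f(2.700000) = 0.290000
  f'(2.700000) = 5.400000
  x_1 = 2.700000 - 0.290000/5.400000 = 2.646296
Iteration 2:
  f(2.646296) = 0.002884
  f'(2.646296) = 5.292593
  x_2 = 2.646296 - 0.002884/5.292593 = 2.645751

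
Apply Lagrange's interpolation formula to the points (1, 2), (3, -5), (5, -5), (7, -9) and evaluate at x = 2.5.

Lagrange interpolation formula:
P(x) = Σ yᵢ × Lᵢ(x)
where Lᵢ(x) = Π_{j≠i} (x - xⱼ)/(xᵢ - xⱼ)

L_0(2.5) = (2.5 - 3)/(1 - 3) × (2.5 - 5)/(1 - 5) × (2.5 - 7)/(1 - 7) = 0.117188
L_1(2.5) = (2.5 - 1)/(3 - 1) × (2.5 - 5)/(3 - 5) × (2.5 - 7)/(3 - 7) = 1.054688
L_2(2.5) = (2.5 - 1)/(5 - 1) × (2.5 - 3)/(5 - 3) × (2.5 - 7)/(5 - 7) = -0.210938
L_3(2.5) = (2.5 - 1)/(7 - 1) × (2.5 - 3)/(7 - 3) × (2.5 - 5)/(7 - 5) = 0.039062

P(2.5) = 2×L_0(2.5) + (-5)×L_1(2.5) + (-5)×L_2(2.5) + (-9)×L_3(2.5)
P(2.5) = -4.335938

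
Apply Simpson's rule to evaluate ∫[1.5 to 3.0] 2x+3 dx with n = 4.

f(x) = 2x+3
a = 1.5, b = 3.0, n = 4
h = (b - a)/n = 0.375000

Simpson's rule: (h/3)[f(x₀) + 4f(x₁) + 2f(x₂) + ... + f(xₙ)]

x_0 = 1.5000, f(x_0) = 6.000000, coefficient = 1
x_1 = 1.8750, f(x_1) = 6.750000, coefficient = 4
x_2 = 2.2500, f(x_2) = 7.500000, coefficient = 2
x_3 = 2.6250, f(x_3) = 8.250000, coefficient = 4
x_4 = 3.0000, f(x_4) = 9.000000, coefficient = 1

I ≈ (0.375000/3) × 90.000000 = 11.250000
Exact value: 11.250000
Error: 0.000000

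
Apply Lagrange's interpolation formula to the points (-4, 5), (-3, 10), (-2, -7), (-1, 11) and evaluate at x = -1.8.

Lagrange interpolation formula:
P(x) = Σ yᵢ × Lᵢ(x)
where Lᵢ(x) = Π_{j≠i} (x - xⱼ)/(xᵢ - xⱼ)

L_0(-1.8) = (-1.8 - (-3))/(-4 - (-3)) × (-1.8 - (-2))/(-4 - (-2)) × (-1.8 - (-1))/(-4 - (-1)) = 0.032000
L_1(-1.8) = (-1.8 - (-4))/(-3 - (-4)) × (-1.8 - (-2))/(-3 - (-2)) × (-1.8 - (-1))/(-3 - (-1)) = -0.176000
L_2(-1.8) = (-1.8 - (-4))/(-2 - (-4)) × (-1.8 - (-3))/(-2 - (-3)) × (-1.8 - (-1))/(-2 - (-1)) = 1.056000
L_3(-1.8) = (-1.8 - (-4))/(-1 - (-4)) × (-1.8 - (-3))/(-1 - (-3)) × (-1.8 - (-2))/(-1 - (-2)) = 0.088000

P(-1.8) = 5×L_0(-1.8) + 10×L_1(-1.8) + (-7)×L_2(-1.8) + 11×L_3(-1.8)
P(-1.8) = -8.024000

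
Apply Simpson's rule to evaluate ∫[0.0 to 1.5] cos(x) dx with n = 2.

f(x) = cos(x)
a = 0.0, b = 1.5, n = 2
h = (b - a)/n = 0.750000

Simpson's rule: (h/3)[f(x₀) + 4f(x₁) + 2f(x₂) + ... + f(xₙ)]

x_0 = 0.0000, f(x_0) = 1.000000, coefficient = 1
x_1 = 0.7500, f(x_1) = 0.731689, coefficient = 4
x_2 = 1.5000, f(x_2) = 0.070737, coefficient = 1

I ≈ (0.750000/3) × 3.997493 = 0.999373
Exact value: 0.997495
Error: 0.001878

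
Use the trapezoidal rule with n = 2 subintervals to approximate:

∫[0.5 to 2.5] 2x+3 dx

f(x) = 2x+3
a = 0.5, b = 2.5, n = 2
h = (b - a)/n = 1.000000

Trapezoidal rule: (h/2)[f(x₀) + 2f(x₁) + 2f(x₂) + ... + f(xₙ)]

x_0 = 0.5000, f(x_0) = 4.000000, coefficient = 1
x_1 = 1.5000, f(x_1) = 6.000000, coefficient = 2
x_2 = 2.5000, f(x_2) = 8.000000, coefficient = 1

I ≈ (1.000000/2) × 24.000000 = 12.000000
Exact value: 12.000000
Error: 0.000000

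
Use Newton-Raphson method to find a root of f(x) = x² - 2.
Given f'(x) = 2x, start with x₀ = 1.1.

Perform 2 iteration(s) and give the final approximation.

f(x) = x² - 2
f'(x) = 2x
x₀ = 1.1

Newton-Raphson formula: x_{n+1} = x_n - f(x_n)/f'(x_n)

Iteration 1:
  f(1.100000) = -0.790000
  f'(1.100000) = 2.200000
  x_1 = 1.100000 - (-0.790000)/2.200000 = 1.459091
Iteration 2:
  f(1.459091) = 0.128946
  f'(1.459091) = 2.918182
  x_2 = 1.459091 - 0.128946/2.918182 = 1.414904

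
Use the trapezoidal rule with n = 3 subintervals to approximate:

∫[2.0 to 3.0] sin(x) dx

f(x) = sin(x)
a = 2.0, b = 3.0, n = 3
h = (b - a)/n = 0.333333

Trapezoidal rule: (h/2)[f(x₀) + 2f(x₁) + 2f(x₂) + ... + f(xₙ)]

x_0 = 2.0000, f(x_0) = 0.909297, coefficient = 1
x_1 = 2.3333, f(x_1) = 0.723086, coefficient = 2
x_2 = 2.6667, f(x_2) = 0.457273, coefficient = 2
x_3 = 3.0000, f(x_3) = 0.141120, coefficient = 1

I ≈ (0.333333/2) × 3.411134 = 0.568522
Exact value: 0.573846
Error: 0.005323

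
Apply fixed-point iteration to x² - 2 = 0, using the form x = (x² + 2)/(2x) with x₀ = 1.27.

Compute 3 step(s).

Equation: x² - 2 = 0
Fixed-point form: x = (x² + 2)/(2x)
x₀ = 1.27

x_1 = g(1.270000) = 1.422402
x_2 = g(1.422402) = 1.414237
x_3 = g(1.414237) = 1.414214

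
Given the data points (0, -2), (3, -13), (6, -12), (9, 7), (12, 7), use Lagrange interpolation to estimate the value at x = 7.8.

Lagrange interpolation formula:
P(x) = Σ yᵢ × Lᵢ(x)
where Lᵢ(x) = Π_{j≠i} (x - xⱼ)/(xᵢ - xⱼ)

L_0(7.8) = (7.8 - 3)/(0 - 3) × (7.8 - 6)/(0 - 6) × (7.8 - 9)/(0 - 9) × (7.8 - 12)/(0 - 12) = 0.022400
L_1(7.8) = (7.8 - 0)/(3 - 0) × (7.8 - 6)/(3 - 6) × (7.8 - 9)/(3 - 9) × (7.8 - 12)/(3 - 12) = -0.145600
L_2(7.8) = (7.8 - 0)/(6 - 0) × (7.8 - 3)/(6 - 3) × (7.8 - 9)/(6 - 9) × (7.8 - 12)/(6 - 12) = 0.582400
L_3(7.8) = (7.8 - 0)/(9 - 0) × (7.8 - 3)/(9 - 3) × (7.8 - 6)/(9 - 6) × (7.8 - 12)/(9 - 12) = 0.582400
L_4(7.8) = (7.8 - 0)/(12 - 0) × (7.8 - 3)/(12 - 3) × (7.8 - 6)/(12 - 6) × (7.8 - 9)/(12 - 9) = -0.041600

P(7.8) = (-2)×L_0(7.8) + (-13)×L_1(7.8) + (-12)×L_2(7.8) + 7×L_3(7.8) + 7×L_4(7.8)
P(7.8) = -1.355200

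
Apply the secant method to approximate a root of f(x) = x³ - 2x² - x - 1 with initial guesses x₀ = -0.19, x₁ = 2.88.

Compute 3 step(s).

f(x) = x³ - 2x² - x - 1
x₀ = -0.19, x₁ = 2.88

Secant formula: x_{n+1} = x_n - f(x_n)(x_n - x_{n-1})/(f(x_n) - f(x_{n-1}))

Iteration 1:
  f(-0.190000) = -0.889059
  f(2.880000) = 3.419072
  x_2 = 2.880000 - 3.419072×(2.880000 - (-0.190000))/(3.419072 - (-0.889059))
       = 0.443549
Iteration 2:
  f(2.880000) = 3.419072
  f(0.443549) = -1.749758
  x_3 = 0.443549 - (-1.749758)×(0.443549 - 2.880000)/(-1.749758 - 3.419072)
       = 1.268339
Iteration 3:
  f(0.443549) = -1.749758
  f(1.268339) = -3.445350
  x_4 = 1.268339 - (-3.445350)×(1.268339 - 0.443549)/(-3.445350 - (-1.749758))
       = -0.407589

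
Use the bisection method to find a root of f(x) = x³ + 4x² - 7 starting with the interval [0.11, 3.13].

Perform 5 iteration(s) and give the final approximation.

f(x) = x³ + 4x² - 7
Initial interval: [0.11, 3.13]

Iteration 1:
  c_1 = (0.110000 + 3.130000)/2 = 1.620000
  f(c_1) = f(1.620000) = 7.749128
  f(a) × f(c) < 0, new interval: [0.110000, 1.620000]
Iteration 2:
  c_2 = (0.110000 + 1.620000)/2 = 0.865000
  f(c_2) = f(0.865000) = -3.359885
  f(a) × f(c) ≥ 0, new interval: [0.865000, 1.620000]
Iteration 3:
  c_3 = (0.865000 + 1.620000)/2 = 1.242500
  f(c_3) = f(1.242500) = 1.093404
  f(a) × f(c) < 0, new interval: [0.865000, 1.242500]
Iteration 4:
  c_4 = (0.865000 + 1.242500)/2 = 1.053750
  f(c_4) = f(1.053750) = -1.388371
  f(a) × f(c) ≥ 0, new interval: [1.053750, 1.242500]
Iteration 5:
  c_5 = (1.053750 + 1.242500)/2 = 1.148125
  f(c_5) = f(1.148125) = -0.213788
  f(a) × f(c) ≥ 0, new interval: [1.148125, 1.242500]

After 5 iteration(s), the approximation is c_5 = 1.148125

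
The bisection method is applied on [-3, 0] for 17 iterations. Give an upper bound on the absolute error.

Bisection error bound: |error| ≤ (b-a)/2^n
|error| ≤ (0 - (-3))/2^17 = 3/2^17
|error| ≤ 0.0000228882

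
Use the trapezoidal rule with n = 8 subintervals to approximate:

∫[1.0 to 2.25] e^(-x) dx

f(x) = e^(-x)
a = 1.0, b = 2.25, n = 8
h = (b - a)/n = 0.156250

Trapezoidal rule: (h/2)[f(x₀) + 2f(x₁) + 2f(x₂) + ... + f(xₙ)]

x_0 = 1.0000, f(x_0) = 0.367879, coefficient = 1
x_1 = 1.1562, f(x_1) = 0.314664, coefficient = 2
x_2 = 1.3125, f(x_2) = 0.269146, coefficient = 2
x_3 = 1.4688, f(x_3) = 0.230213, coefficient = 2
x_4 = 1.6250, f(x_4) = 0.196912, coefficient = 2
x_5 = 1.7812, f(x_5) = 0.168427, coefficient = 2
x_6 = 1.9375, f(x_6) = 0.144064, coefficient = 2
x_7 = 2.0938, f(x_7) = 0.123224, coefficient = 2
x_8 = 2.2500, f(x_8) = 0.105399, coefficient = 1

I ≈ (0.156250/2) × 3.366579 = 0.263014
Exact value: 0.262480
Error: 0.000534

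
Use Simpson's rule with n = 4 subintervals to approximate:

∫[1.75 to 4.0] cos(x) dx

f(x) = cos(x)
a = 1.75, b = 4.0, n = 4
h = (b - a)/n = 0.562500

Simpson's rule: (h/3)[f(x₀) + 4f(x₁) + 2f(x₂) + ... + f(xₙ)]

x_0 = 1.7500, f(x_0) = -0.178246, coefficient = 1
x_1 = 2.3125, f(x_1) = -0.675545, coefficient = 4
x_2 = 2.8750, f(x_2) = -0.964674, coefficient = 2
x_3 = 3.4375, f(x_3) = -0.956538, coefficient = 4
x_4 = 4.0000, f(x_4) = -0.653644, coefficient = 1

I ≈ (0.562500/3) × -9.289570 = -1.741794
Exact value: -1.740788
Error: 0.001006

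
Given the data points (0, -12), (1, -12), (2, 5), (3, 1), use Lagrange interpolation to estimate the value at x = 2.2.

Lagrange interpolation formula:
P(x) = Σ yᵢ × Lᵢ(x)
where Lᵢ(x) = Π_{j≠i} (x - xⱼ)/(xᵢ - xⱼ)

L_0(2.2) = (2.2 - 1)/(0 - 1) × (2.2 - 2)/(0 - 2) × (2.2 - 3)/(0 - 3) = 0.032000
L_1(2.2) = (2.2 - 0)/(1 - 0) × (2.2 - 2)/(1 - 2) × (2.2 - 3)/(1 - 3) = -0.176000
L_2(2.2) = (2.2 - 0)/(2 - 0) × (2.2 - 1)/(2 - 1) × (2.2 - 3)/(2 - 3) = 1.056000
L_3(2.2) = (2.2 - 0)/(3 - 0) × (2.2 - 1)/(3 - 1) × (2.2 - 2)/(3 - 2) = 0.088000

P(2.2) = (-12)×L_0(2.2) + (-12)×L_1(2.2) + 5×L_2(2.2) + 1×L_3(2.2)
P(2.2) = 7.096000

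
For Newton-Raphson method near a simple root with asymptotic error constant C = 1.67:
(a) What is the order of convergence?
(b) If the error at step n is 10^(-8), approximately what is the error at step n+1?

(a) Newton-Raphson has quadratic (order 2) convergence near simple roots.
    This means |e_{n+1}| ≈ C|e_n|².

(b) With |e_n| = 10^(-8) and C = 1.67:
    |e_{n+1}| ≈ 1.67 × (10^(-8))² = 1.67 × 10^(-16)

(a) 2 (quadratic); (b) |e_{n+1}| ≈ 1.670e-16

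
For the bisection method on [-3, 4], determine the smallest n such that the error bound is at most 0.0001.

We need (b-a)/2^n ≤ 0.0001
(4 - (-3))/2^n ≤ 0.0001
7/2^n ≤ 0.0001
2^n ≥ 70000
n ≥ log₂(70000) = 16.10
n ≥ 17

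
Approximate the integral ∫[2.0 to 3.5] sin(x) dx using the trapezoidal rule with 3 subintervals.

f(x) = sin(x)
a = 2.0, b = 3.5, n = 3
h = (b - a)/n = 0.500000

Trapezoidal rule: (h/2)[f(x₀) + 2f(x₁) + 2f(x₂) + ... + f(xₙ)]

x_0 = 2.0000, f(x_0) = 0.909297, coefficient = 1
x_1 = 2.5000, f(x_1) = 0.598472, coefficient = 2
x_2 = 3.0000, f(x_2) = 0.141120, coefficient = 2
x_3 = 3.5000, f(x_3) = -0.350783, coefficient = 1

I ≈ (0.500000/2) × 2.037699 = 0.509425
Exact value: 0.520310
Error: 0.010885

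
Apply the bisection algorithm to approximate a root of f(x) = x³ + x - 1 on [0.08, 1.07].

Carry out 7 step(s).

f(x) = x³ + x - 1
Initial interval: [0.08, 1.07]

Iteration 1:
  c_1 = (0.080000 + 1.070000)/2 = 0.575000
  f(c_1) = f(0.575000) = -0.234891
  f(a) × f(c) ≥ 0, new interval: [0.575000, 1.070000]
Iteration 2:
  c_2 = (0.575000 + 1.070000)/2 = 0.822500
  f(c_2) = f(0.822500) = 0.378926
  f(a) × f(c) < 0, new interval: [0.575000, 0.822500]
Iteration 3:
  c_3 = (0.575000 + 0.822500)/2 = 0.698750
  f(c_3) = f(0.698750) = 0.039916
  f(a) × f(c) < 0, new interval: [0.575000, 0.698750]
Iteration 4:
  c_4 = (0.575000 + 0.698750)/2 = 0.636875
  f(c_4) = f(0.636875) = -0.104802
  f(a) × f(c) ≥ 0, new interval: [0.636875, 0.698750]
Iteration 5:
  c_5 = (0.636875 + 0.698750)/2 = 0.667813
  f(c_5) = f(0.667813) = -0.034361
  f(a) × f(c) ≥ 0, new interval: [0.667813, 0.698750]
Iteration 6:
  c_6 = (0.667813 + 0.698750)/2 = 0.683281
  f(c_6) = f(0.683281) = 0.002287
  f(a) × f(c) < 0, new interval: [0.667813, 0.683281]
Iteration 7:
  c_7 = (0.667813 + 0.683281)/2 = 0.675547
  f(c_7) = f(0.675547) = -0.016158
  f(a) × f(c) ≥ 0, new interval: [0.675547, 0.683281]

After 7 iteration(s), the approximation is c_7 = 0.675547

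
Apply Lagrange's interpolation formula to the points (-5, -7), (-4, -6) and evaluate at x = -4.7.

Lagrange interpolation formula:
P(x) = Σ yᵢ × Lᵢ(x)
where Lᵢ(x) = Π_{j≠i} (x - xⱼ)/(xᵢ - xⱼ)

L_0(-4.7) = (-4.7 - (-4))/(-5 - (-4)) = 0.700000
L_1(-4.7) = (-4.7 - (-5))/(-4 - (-5)) = 0.300000

P(-4.7) = (-7)×L_0(-4.7) + (-6)×L_1(-4.7)
P(-4.7) = -6.700000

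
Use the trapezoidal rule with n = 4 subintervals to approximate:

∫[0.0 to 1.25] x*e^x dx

f(x) = x*e^x
a = 0.0, b = 1.25, n = 4
h = (b - a)/n = 0.312500

Trapezoidal rule: (h/2)[f(x₀) + 2f(x₁) + 2f(x₂) + ... + f(xₙ)]

x_0 = 0.0000, f(x_0) = 0.000000, coefficient = 1
x_1 = 0.3125, f(x_1) = 0.427137, coefficient = 2
x_2 = 0.6250, f(x_2) = 1.167654, coefficient = 2
x_3 = 0.9375, f(x_3) = 2.393990, coefficient = 2
x_4 = 1.2500, f(x_4) = 4.362929, coefficient = 1

I ≈ (0.312500/2) × 12.340490 = 1.928202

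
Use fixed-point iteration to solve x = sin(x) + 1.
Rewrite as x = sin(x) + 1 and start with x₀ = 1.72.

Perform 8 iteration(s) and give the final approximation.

Equation: x = sin(x) + 1
Fixed-point form: x = sin(x) + 1
x₀ = 1.72

x_1 = g(1.720000) = 1.988890
x_2 = g(1.988890) = 1.913865
x_3 = g(1.913865) = 1.941727
x_4 = g(1.941727) = 1.931990
x_5 = g(1.931990) = 1.935476
x_6 = g(1.935476) = 1.934238
x_7 = g(1.934238) = 1.934679
x_8 = g(1.934679) = 1.934522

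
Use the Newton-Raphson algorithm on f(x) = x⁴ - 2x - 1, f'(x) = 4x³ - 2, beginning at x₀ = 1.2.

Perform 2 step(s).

f(x) = x⁴ - 2x - 1
f'(x) = 4x³ - 2
x₀ = 1.2

Newton-Raphson formula: x_{n+1} = x_n - f(x_n)/f'(x_n)

Iteration 1:
  f(1.200000) = -1.326400
  f'(1.200000) = 4.912000
  x_1 = 1.200000 - (-1.326400)/4.912000 = 1.470033
Iteration 2:
  f(1.470033) = 0.729838
  f'(1.470033) = 10.706937
  x_2 = 1.470033 - 0.729838/10.706937 = 1.401868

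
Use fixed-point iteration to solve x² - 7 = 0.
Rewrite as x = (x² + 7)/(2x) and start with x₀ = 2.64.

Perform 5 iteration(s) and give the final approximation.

Equation: x² - 7 = 0
Fixed-point form: x = (x² + 7)/(2x)
x₀ = 2.64

x_1 = g(2.640000) = 2.645758
x_2 = g(2.645758) = 2.645751
x_3 = g(2.645751) = 2.645751
x_4 = g(2.645751) = 2.645751
x_5 = g(2.645751) = 2.645751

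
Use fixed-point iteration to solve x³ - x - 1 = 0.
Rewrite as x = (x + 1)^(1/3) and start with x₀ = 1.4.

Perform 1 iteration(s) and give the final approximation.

Equation: x³ - x - 1 = 0
Fixed-point form: x = (x + 1)^(1/3)
x₀ = 1.4

x_1 = g(1.400000) = 1.338866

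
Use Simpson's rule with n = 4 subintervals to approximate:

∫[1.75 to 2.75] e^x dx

f(x) = e^x
a = 1.75, b = 2.75, n = 4
h = (b - a)/n = 0.250000

Simpson's rule: (h/3)[f(x₀) + 4f(x₁) + 2f(x₂) + ... + f(xₙ)]

x_0 = 1.7500, f(x_0) = 5.754603, coefficient = 1
x_1 = 2.0000, f(x_1) = 7.389056, coefficient = 4
x_2 = 2.2500, f(x_2) = 9.487736, coefficient = 2
x_3 = 2.5000, f(x_3) = 12.182494, coefficient = 4
x_4 = 2.7500, f(x_4) = 15.642632, coefficient = 1

I ≈ (0.250000/3) × 118.658906 = 9.888242
Exact value: 9.888029
Error: 0.000213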